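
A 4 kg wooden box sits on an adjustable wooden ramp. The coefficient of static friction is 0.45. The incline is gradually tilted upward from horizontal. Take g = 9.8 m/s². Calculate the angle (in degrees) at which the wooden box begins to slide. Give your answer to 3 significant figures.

24.2°

At the threshold of sliding, static friction is at its maximum μ_s N and exactly balances the weight component along the incline: mg sin θ = μ_s mg cos θ.
Hence tan θ = μ_s = 0.45, so θ = arctan(0.45) = 24.2277°.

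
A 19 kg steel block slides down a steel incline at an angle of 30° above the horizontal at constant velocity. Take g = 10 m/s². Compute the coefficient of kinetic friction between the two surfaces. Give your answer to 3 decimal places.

0.577

At constant velocity the net force along the incline is zero: mg sin 30° = μ mg cos 30°.
So μ = tan 30° = 0.5000 / 0.8660 = 0.5774.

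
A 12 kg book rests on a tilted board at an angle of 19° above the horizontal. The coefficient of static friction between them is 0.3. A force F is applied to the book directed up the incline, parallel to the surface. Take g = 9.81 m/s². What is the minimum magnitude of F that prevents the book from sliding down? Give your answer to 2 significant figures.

4.9 N

The normal force is N = mg cos 19° = 111.306 N. With F at its minimum the book is on the verge of sliding down, so static friction is at its maximum μ_s N = 0.3 × 111.306 = 33.392 N and acts up the slope.
Equilibrium along the incline: F + μ_s N = mg sin 19°, so F = 38.326 − 33.392 = 4.934 N.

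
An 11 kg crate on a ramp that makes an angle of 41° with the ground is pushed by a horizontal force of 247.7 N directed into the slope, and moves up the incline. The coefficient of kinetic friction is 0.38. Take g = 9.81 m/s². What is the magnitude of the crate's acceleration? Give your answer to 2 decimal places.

The horizontal push has components F cos 41° = 247.7 × 0.7547 = 186.939 N up the incline and F sin 41° = 247.7 × 0.6561 = 162.516 N pressing into the surface.
The normal force is therefore N = mg cos 41° + F sin 41° = 81.440 + 162.516 = 243.956 N, and kinetic friction down the slope is μN = 0.38 × 243.956 = 92.703 N.
Along the incline: F cos 41° − mg sin 41° − μN = ma, so 186.939 − 70.800 − 92.703 = 11 a, giving a = 2.1305 m/s².

2.13 m/s²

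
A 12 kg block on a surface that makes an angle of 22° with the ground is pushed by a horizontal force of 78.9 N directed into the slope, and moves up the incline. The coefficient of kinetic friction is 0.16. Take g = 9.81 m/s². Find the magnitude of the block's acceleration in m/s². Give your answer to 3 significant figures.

The horizontal push has components F cos 22° = 78.9 × 0.9272 = 73.156 N up the incline and F sin 22° = 78.9 × 0.3746 = 29.556 N pressing into the surface.
The normal force is therefore N = mg cos 22° + F sin 22° = 109.150 + 29.556 = 138.706 N, and kinetic friction down the slope is μN = 0.16 × 138.706 = 22.193 N.
Along the incline: F cos 22° − mg sin 22° − μN = ma, so 73.156 − 44.098 − 22.193 = 12 a, giving a = 0.5721 m/s².

0.572 m/s²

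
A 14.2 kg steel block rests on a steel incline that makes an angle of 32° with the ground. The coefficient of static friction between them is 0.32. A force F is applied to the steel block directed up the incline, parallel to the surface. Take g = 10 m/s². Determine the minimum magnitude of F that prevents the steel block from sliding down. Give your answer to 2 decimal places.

36.71 N

The normal force is N = mg cos 32° = 120.423 N. With F at its minimum the steel block is on the verge of sliding down, so static friction is at its maximum μ_s N = 0.32 × 120.423 = 38.535 N and acts up the slope.
Equilibrium along the incline: F + μ_s N = mg sin 32°, so F = 75.249 − 38.535 = 36.714 N.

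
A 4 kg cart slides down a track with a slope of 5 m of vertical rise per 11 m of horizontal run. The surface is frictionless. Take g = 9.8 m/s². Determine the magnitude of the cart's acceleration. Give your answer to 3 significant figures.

Resolving the weight along the incline: the component pulling the cart down the slope is mg sin 24.44° = 4 × 9.8 × 0.4138 = 16.221 N, and the normal force is N = mg cos 24.44° = 4 × 9.8 × 0.9104 = 35.688 N.
With no friction the net force along the incline is 16.221 N, so a = g sin 24.44° = 16.221 / 4 = 4.0553 m/s².

4.06 m/s²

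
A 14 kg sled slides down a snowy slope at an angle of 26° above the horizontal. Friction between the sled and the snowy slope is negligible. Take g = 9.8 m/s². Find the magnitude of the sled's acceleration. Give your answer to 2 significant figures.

Resolving the weight along the incline: the component pulling the sled down the slope is mg sin 26° = 14 × 9.8 × 0.4384 = 60.148 N, and the normal force is N = mg cos 26° = 14 × 9.8 × 0.8988 = 123.315 N.
With no friction the net force along the incline is 60.148 N, so a = g sin 26° = 60.148 / 14 = 4.2963 m/s².

4.3 m/s²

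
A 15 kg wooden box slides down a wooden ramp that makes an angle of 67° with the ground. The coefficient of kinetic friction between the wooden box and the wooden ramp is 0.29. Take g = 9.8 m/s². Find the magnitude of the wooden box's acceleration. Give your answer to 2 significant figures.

7.9 m/s²

Resolving the weight along the incline: the component pulling the wooden box down the slope is mg sin 67° = 15 × 9.8 × 0.9205 = 135.314 N, and the normal force is N = mg cos 67° = 15 × 9.8 × 0.3907 = 57.433 N.
Kinetic friction acts up the slope with magnitude f = μN = 0.29 × 57.433 = 16.656 N.
Net force along the incline is 135.314 − 16.656 = 118.658 N, so a = 118.658 / 15 = 7.9105 m/s².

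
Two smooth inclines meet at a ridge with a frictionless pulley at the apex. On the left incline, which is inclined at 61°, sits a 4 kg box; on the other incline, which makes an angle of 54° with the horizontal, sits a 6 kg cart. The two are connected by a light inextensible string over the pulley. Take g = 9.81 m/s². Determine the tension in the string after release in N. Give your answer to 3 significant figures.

Resolve each weight along its own incline: the 4 kg mass has component 4 × 9.81 × sin 61° = 34.320 N down its slope, and the 6 kg mass has 6 × 9.81 × sin 54° = 47.619 N down its slope.
The 6 kg side's 47.619 N exceeds the other side's 34.320 N, so that mass slides down and the 4 kg mass slides up. Taking that direction as positive, Newton's second law for the whole system gives 47.619 − 34.320 = (4 + 6) a, so a = 13.299 / 10 = 1.3299 m/s².
For the 4 kg mass (up-slope positive): T − 34.320 = 4 × 1.3299, so T = 39.640 N.

39.6 N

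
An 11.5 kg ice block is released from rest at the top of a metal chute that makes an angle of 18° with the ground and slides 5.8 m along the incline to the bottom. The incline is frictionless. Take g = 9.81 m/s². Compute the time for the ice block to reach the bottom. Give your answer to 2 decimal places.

1.96 s

The weight component along the incline is mg sin 18° = 34.862 N and the normal force is N = mg cos 18° = 107.293 N.
With no friction, a = g sin 18° = 3.0315 m/s².
Starting from rest, L = ½at², so t = √(2L/a) = √(2 × 5.8 / 3.0315) = 1.9561 s.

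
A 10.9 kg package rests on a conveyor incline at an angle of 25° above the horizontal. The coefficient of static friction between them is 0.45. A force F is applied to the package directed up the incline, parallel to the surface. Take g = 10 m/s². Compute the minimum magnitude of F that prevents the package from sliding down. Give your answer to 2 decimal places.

The normal force is N = mg cos 25° = 98.788 N. With F at its minimum the package is on the verge of sliding down, so static friction is at its maximum μ_s N = 0.45 × 98.788 = 44.455 N and acts up the slope.
Equilibrium along the incline: F + μ_s N = mg sin 25°, so F = 46.065 − 44.455 = 1.610 N.

1.61 N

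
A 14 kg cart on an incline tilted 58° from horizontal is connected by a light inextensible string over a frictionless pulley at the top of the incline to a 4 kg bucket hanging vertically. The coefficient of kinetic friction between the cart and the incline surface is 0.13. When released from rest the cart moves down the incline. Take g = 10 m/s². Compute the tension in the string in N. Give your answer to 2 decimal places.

For the cart on the incline: the weight component along the slope is m₁g sin 58° = 14 × 10 × 0.8480 = 118.720 N and the normal force is N = m₁g cos 58° = 74.189 N.
Kinetic friction opposes the cart's motion down the incline: f = μN = 0.13 × 74.189 = 9.645 N acting up the slope.
Newton's second law for the cart (down-slope positive): 118.720 − 9.645 − T = 14 a. For the hanging bucket (upward positive): T − 4 × 10 = 4 a.
Adding the two equations eliminates T: 69.075 = 18 a, so a = 3.8375 m/s².
Then from the hanging bucket's equation, T = 4 × (10 + 3.8375) = 55.350 N.

55.35 N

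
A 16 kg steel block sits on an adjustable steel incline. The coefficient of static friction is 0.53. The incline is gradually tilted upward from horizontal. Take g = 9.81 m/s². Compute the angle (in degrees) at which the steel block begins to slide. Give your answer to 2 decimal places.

27.92°

At the threshold of sliding, static friction is at its maximum μ_s N and exactly balances the weight component along the incline: mg sin θ = μ_s mg cos θ.
Hence tan θ = μ_s = 0.53, so θ = arctan(0.53) = 27.9236°.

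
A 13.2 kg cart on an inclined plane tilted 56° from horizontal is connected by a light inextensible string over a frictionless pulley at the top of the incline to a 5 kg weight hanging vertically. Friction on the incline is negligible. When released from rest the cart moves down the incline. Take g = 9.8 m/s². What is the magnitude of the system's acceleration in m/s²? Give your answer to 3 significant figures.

For the cart on the incline: the weight component along the slope is m₁g sin 56° = 13.2 × 9.8 × 0.8290 = 107.239 N and the normal force is N = m₁g cos 56° = 72.337 N.
Newton's second law for the cart (down-slope positive): 107.239 − T = 13.2 a. For the hanging weight (upward positive): T − 5 × 9.8 = 5 a.
Adding the two equations eliminates T: 58.239 = 18.2 a, so a = 3.1999 m/s².

3.20 m/s²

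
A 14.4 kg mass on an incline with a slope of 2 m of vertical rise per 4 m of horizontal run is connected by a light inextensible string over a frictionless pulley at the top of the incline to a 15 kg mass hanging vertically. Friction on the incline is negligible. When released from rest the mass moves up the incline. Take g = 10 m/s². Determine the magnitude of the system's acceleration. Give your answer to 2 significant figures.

For the mass on the incline: the weight component along the slope is m₁g sin 26.57° = 14.4 × 10 × 0.4472 = 64.397 N and the normal force is N = m₁g cos 26.57° = 128.798 N.
Newton's second law for the mass (up-slope positive): T − 64.397 = 14.4 a. For the hanging mass (downward positive): 15 × 10 − T = 15 a.
Adding the two equations eliminates T: 85.603 = 29.4 a, so a = 2.9117 m/s².

2.9 m/s²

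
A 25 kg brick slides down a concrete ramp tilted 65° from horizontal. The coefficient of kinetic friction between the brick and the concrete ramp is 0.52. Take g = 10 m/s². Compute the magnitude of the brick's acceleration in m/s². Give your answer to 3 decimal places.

6.865 m/s²

Resolving the weight along the incline: the component pulling the brick down the slope is mg sin 65° = 25 × 10 × 0.9063 = 226.575 N, and the normal force is N = mg cos 65° = 25 × 10 × 0.4226 = 105.650 N.
Kinetic friction acts up the slope with magnitude f = μN = 0.52 × 105.650 = 54.938 N.
Net force along the incline is 226.575 − 54.938 = 171.637 N, so a = 171.637 / 25 = 6.8655 m/s².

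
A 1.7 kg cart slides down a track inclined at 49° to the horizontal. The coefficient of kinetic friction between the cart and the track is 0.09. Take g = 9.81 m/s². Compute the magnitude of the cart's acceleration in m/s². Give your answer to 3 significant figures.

Resolving the weight along the incline: the component pulling the cart down the slope is mg sin 49° = 1.7 × 9.81 × 0.7547 = 12.586 N, and the normal force is N = mg cos 49° = 1.7 × 9.81 × 0.6561 = 10.942 N.
Kinetic friction acts up the slope with magnitude f = μN = 0.09 × 10.942 = 0.985 N.
Net force along the incline is 12.586 − 0.985 = 11.601 N, so a = 11.601 / 1.7 = 6.8241 m/s².

6.82 m/s²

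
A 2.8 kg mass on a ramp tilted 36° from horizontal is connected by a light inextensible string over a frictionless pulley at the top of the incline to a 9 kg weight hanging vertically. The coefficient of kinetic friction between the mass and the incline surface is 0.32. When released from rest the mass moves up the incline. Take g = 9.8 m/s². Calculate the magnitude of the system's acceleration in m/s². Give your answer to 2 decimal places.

5.51 m/s²

For the mass on the incline: the weight component along the slope is m₁g sin 36° = 2.8 × 9.8 × 0.5878 = 16.129 N and the normal force is N = m₁g cos 36° = 22.199 N.
Kinetic friction opposes the mass's motion up the incline: f = μN = 0.32 × 22.199 = 7.104 N acting down the slope.
Newton's second law for the mass (up-slope positive): T − 16.129 − 7.104 = 2.8 a. For the hanging weight (downward positive): 9 × 9.8 − T = 9 a.
Adding the two equations eliminates T: 64.967 = 11.8 a, so a = 5.5057 m/s².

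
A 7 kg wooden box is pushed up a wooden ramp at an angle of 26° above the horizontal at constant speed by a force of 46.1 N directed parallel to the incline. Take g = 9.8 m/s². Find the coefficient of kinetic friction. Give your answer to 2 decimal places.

At constant speed ΣF = 0 along the incline. The applied 46.1 N acts up the slope; the weight component mg sin 26° = 30.072 N and kinetic friction μN both act down the slope.
So 46.1 = 30.072 + μ × 61.657, giving μ = (46.1 − 30.072) / 61.657 = 0.2600.

0.26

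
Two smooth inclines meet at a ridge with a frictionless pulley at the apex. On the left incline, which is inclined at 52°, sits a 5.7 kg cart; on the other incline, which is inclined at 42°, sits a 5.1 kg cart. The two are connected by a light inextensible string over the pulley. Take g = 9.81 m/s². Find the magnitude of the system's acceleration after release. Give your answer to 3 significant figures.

Resolve each weight along its own incline: the 5.7 kg mass has component 5.7 × 9.81 × sin 52° = 44.063 N down its slope, and the 5.1 kg mass has 5.1 × 9.81 × sin 42° = 33.477 N down its slope.
The 5.7 kg side's 44.063 N exceeds the other side's 33.477 N, so that mass slides down and the 5.1 kg mass slides up. Taking that direction as positive, Newton's second law for the whole system gives 44.063 − 33.477 = (5.7 + 5.1) a, so a = 10.586 / 10.8 = 0.9802 m/s².

0.980 m/s²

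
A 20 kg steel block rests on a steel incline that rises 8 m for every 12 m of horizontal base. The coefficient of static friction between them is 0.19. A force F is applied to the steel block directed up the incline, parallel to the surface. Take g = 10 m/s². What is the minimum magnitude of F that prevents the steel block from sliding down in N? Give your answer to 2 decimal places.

79.32 N

The normal force is N = mg cos 33.69° = 166.410 N. With F at its minimum the steel block is on the verge of sliding down, so static friction is at its maximum μ_s N = 0.19 × 166.410 = 31.618 N and acts up the slope.
Equilibrium along the incline: F + μ_s N = mg sin 33.69°, so F = 110.940 − 31.618 = 79.322 N.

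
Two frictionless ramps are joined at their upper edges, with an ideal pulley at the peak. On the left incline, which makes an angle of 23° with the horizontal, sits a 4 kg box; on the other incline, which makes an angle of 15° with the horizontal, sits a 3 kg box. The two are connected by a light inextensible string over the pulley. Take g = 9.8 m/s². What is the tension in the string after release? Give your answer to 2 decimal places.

Resolve each weight along its own incline: the 4 kg mass has component 4 × 9.8 × sin 23° = 15.317 N down its slope, and the 3 kg mass has 3 × 9.8 × sin 15° = 7.609 N down its slope.
The 4 kg side's 15.317 N exceeds the other side's 7.609 N, so that mass slides down and the 3 kg mass slides up. Taking that direction as positive, Newton's second law for the whole system gives 15.317 − 7.609 = (4 + 3) a, so a = 7.708 / 7 = 1.1011 m/s².
For the 3 kg mass (up-slope positive): T − 7.609 = 3 × 1.1011, so T = 10.912 N.

10.91 N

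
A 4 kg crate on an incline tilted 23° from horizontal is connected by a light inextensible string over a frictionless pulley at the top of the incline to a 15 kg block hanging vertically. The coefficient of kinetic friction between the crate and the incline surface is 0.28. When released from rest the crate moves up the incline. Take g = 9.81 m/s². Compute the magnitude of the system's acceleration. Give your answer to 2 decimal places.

For the crate on the incline: the weight component along the slope is m₁g sin 23° = 4 × 9.81 × 0.3907 = 15.331 N and the normal force is N = m₁g cos 23° = 36.121 N.
Kinetic friction opposes the crate's motion up the incline: f = μN = 0.28 × 36.121 = 10.114 N acting down the slope.
Newton's second law for the crate (up-slope positive): T − 15.331 − 10.114 = 4 a. For the hanging block (downward positive): 15 × 9.81 − T = 15 a.
Adding the two equations eliminates T: 121.705 = 19 a, so a = 6.4055 m/s².

6.41 m/s²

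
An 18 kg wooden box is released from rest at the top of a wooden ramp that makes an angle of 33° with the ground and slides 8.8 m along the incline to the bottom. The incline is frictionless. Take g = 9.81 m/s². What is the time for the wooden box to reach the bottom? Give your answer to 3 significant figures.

The weight component along the incline is mg sin 33° = 96.172 N and the normal force is N = mg cos 33° = 148.092 N.
With no friction, a = g sin 33° = 5.3429 m/s².
Starting from rest, L = ½at², so t = √(2L/a) = √(2 × 8.8 / 5.3429) = 1.8150 s.

1.81 s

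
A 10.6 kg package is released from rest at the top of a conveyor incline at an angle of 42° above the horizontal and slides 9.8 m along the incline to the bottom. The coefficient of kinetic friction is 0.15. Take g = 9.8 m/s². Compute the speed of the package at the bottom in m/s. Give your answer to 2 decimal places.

10.35 m/s

The weight component along the incline is mg sin 42° = 69.509 N and the normal force is N = mg cos 42° = 77.198 N.
Friction up the slope is f = μN = 0.15 × 77.198 = 11.580 N, so the net downslope force is 69.509 − 11.580 = 57.929 N and a = 57.929 / 10.6 = 5.4650 m/s².
Starting from rest over a distance of 9.8 m, v² = 2aL = 2 × 5.4650 × 9.8 = 107.1140, so v = 10.3496 m/s.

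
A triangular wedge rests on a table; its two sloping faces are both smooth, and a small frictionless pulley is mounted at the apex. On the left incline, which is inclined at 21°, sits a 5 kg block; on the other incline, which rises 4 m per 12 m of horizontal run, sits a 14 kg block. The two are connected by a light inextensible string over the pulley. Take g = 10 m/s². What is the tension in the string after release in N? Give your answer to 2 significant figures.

25 N

Resolve each weight along its own incline: the 5 kg mass has component 5 × 10 × sin 21° = 17.918 N down its slope, and the 14 kg mass has 14 × 10 × sin 18.43° = 44.272 N down its slope.
The 14 kg side's 44.272 N exceeds the other side's 17.918 N, so that mass slides down and the 5 kg mass slides up. Taking that direction as positive, Newton's second law for the whole system gives 44.272 − 17.918 = (5 + 14) a, so a = 26.354 / 19 = 1.3871 m/s².
For the 5 kg mass (up-slope positive): T − 17.918 = 5 × 1.3871, so T = 24.854 N.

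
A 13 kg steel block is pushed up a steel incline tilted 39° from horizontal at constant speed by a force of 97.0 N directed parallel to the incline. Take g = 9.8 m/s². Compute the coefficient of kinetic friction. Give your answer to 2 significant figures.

At constant speed ΣF = 0 along the incline. The applied 97.0 N acts up the slope; the weight component mg sin 39° = 80.175 N and kinetic friction μN both act down the slope.
So 97.0 = 80.175 + μ × 99.008, giving μ = (97.0 − 80.175) / 99.008 = 0.1699.

0.17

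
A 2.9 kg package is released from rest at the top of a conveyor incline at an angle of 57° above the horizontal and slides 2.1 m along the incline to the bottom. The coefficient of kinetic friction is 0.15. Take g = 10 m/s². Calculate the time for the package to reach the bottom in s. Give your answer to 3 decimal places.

The weight component along the incline is mg sin 57° = 24.321 N and the normal force is N = mg cos 57° = 15.795 N.
Friction up the slope is f = μN = 0.15 × 15.795 = 2.369 N, so the net downslope force is 24.321 − 2.369 = 21.952 N and a = 21.952 / 2.9 = 7.5697 m/s².
Starting from rest, L = ½at², so t = √(2L/a) = √(2 × 2.1 / 7.5697) = 0.7449 s.

0.745 s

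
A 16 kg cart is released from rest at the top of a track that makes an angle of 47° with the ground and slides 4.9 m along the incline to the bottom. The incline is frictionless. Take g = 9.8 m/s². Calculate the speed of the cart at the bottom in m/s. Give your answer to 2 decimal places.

The weight component along the incline is mg sin 47° = 114.676 N and the normal force is N = mg cos 47° = 106.937 N.
With no friction, a = g sin 47° = 7.1673 m/s².
Starting from rest over a distance of 4.9 m, v² = 2aL = 2 × 7.1673 × 4.9 = 70.2395, so v = 8.3809 m/s.

8.38 m/s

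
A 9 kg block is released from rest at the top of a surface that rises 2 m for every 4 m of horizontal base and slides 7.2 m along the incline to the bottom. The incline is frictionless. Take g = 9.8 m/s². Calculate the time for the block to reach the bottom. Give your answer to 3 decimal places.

1.813 s

The weight component along the incline is mg sin 26.57° = 39.444 N and the normal force is N = mg cos 26.57° = 78.888 N.
With no friction, a = g sin 26.57° = 4.3827 m/s².
Starting from rest, L = ½at², so t = √(2L/a) = √(2 × 7.2 / 4.3827) = 1.8126 s.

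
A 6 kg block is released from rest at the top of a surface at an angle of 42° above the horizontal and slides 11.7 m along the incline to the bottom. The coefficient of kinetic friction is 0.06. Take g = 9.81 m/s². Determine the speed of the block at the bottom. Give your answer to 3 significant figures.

12.0 m/s

The weight component along the incline is mg sin 42° = 39.385 N and the normal force is N = mg cos 42° = 43.742 N.
Friction up the slope is f = μN = 0.06 × 43.742 = 2.625 N, so the net downslope force is 39.385 − 2.625 = 36.760 N and a = 36.760 / 6 = 6.1267 m/s².
Starting from rest over a distance of 11.7 m, v² = 2aL = 2 × 6.1267 × 11.7 = 143.3648, so v = 11.9735 m/s.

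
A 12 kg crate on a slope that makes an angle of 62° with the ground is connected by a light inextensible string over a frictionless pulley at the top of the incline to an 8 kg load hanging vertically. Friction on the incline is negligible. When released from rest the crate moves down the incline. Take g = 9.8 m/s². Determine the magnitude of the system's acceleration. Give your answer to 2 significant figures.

1.3 m/s²

For the crate on the incline: the weight component along the slope is m₁g sin 62° = 12 × 9.8 × 0.8829 = 103.829 N and the normal force is N = m₁g cos 62° = 55.210 N.
Newton's second law for the crate (down-slope positive): 103.829 − T = 12 a. For the hanging load (upward positive): T − 8 × 9.8 = 8 a.
Adding the two equations eliminates T: 25.429 = 20 a, so a = 1.2714 m/s².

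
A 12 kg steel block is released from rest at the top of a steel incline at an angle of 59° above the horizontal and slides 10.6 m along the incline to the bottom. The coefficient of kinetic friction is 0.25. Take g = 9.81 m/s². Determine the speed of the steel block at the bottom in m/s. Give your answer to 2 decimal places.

12.31 m/s

The weight component along the incline is mg sin 59° = 100.906 N and the normal force is N = mg cos 59° = 60.630 N.
Friction up the slope is f = μN = 0.25 × 60.630 = 15.158 N, so the net downslope force is 100.906 − 15.158 = 85.748 N and a = 85.748 / 12 = 7.1457 m/s².
Starting from rest over a distance of 10.6 m, v² = 2aL = 2 × 7.1457 × 10.6 = 151.4888, so v = 12.3081 m/s.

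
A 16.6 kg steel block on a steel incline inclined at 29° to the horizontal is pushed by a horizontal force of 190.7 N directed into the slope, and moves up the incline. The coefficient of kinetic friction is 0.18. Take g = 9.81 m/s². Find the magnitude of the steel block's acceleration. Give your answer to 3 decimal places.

The horizontal push has components F cos 29° = 190.7 × 0.8746 = 166.786 N up the incline and F sin 29° = 190.7 × 0.4848 = 92.451 N pressing into the surface.
The normal force is therefore N = mg cos 29° + F sin 29° = 142.425 + 92.451 = 234.876 N, and kinetic friction down the slope is μN = 0.18 × 234.876 = 42.278 N.
Along the incline: F cos 29° − mg sin 29° − μN = ma, so 166.786 − 78.948 − 42.278 = 16.6 a, giving a = 2.7446 m/s².

2.745 m/s²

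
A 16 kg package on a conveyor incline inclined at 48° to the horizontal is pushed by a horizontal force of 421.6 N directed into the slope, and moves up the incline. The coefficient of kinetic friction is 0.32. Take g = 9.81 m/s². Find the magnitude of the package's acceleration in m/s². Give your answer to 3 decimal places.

1.975 m/s²

The horizontal push has components F cos 48° = 421.6 × 0.6691 = 282.093 N up the incline and F sin 48° = 421.6 × 0.7431 = 313.291 N pressing into the surface.
The normal force is therefore N = mg cos 48° + F sin 48° = 105.022 + 313.291 = 418.313 N, and kinetic friction down the slope is μN = 0.32 × 418.313 = 133.860 N.
Along the incline: F cos 48° − mg sin 48° − μN = ma, so 282.093 − 116.637 − 133.860 = 16 a, giving a = 1.9748 m/s².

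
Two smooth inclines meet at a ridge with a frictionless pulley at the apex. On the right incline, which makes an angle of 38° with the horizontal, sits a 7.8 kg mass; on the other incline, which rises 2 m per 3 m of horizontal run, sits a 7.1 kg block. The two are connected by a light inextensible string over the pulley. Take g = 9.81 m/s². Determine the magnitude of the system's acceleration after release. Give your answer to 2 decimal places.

Resolve each weight along its own incline: the 7.8 kg mass has component 7.8 × 9.81 × sin 38° = 47.109 N down its slope, and the 7.1 kg mass has 7.1 × 9.81 × sin 33.69° = 38.635 N down its slope.
The 7.8 kg side's 47.109 N exceeds the other side's 38.635 N, so that mass slides down and the 7.1 kg mass slides up. Taking that direction as positive, Newton's second law for the whole system gives 47.109 − 38.635 = (7.8 + 7.1) a, so a = 8.474 / 14.9 = 0.5687 m/s².

0.57 m/s²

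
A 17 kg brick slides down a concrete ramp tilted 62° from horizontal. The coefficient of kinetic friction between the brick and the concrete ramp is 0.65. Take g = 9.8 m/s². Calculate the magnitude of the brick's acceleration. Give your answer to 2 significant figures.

5.7 m/s²

Resolving the weight along the incline: the component pulling the brick down the slope is mg sin 62° = 17 × 9.8 × 0.8829 = 147.091 N, and the normal force is N = mg cos 62° = 17 × 9.8 × 0.4695 = 78.219 N.
Kinetic friction acts up the slope with magnitude f = μN = 0.65 × 78.219 = 50.842 N.
Net force along the incline is 147.091 − 50.842 = 96.249 N, so a = 96.249 / 17 = 5.6617 m/s².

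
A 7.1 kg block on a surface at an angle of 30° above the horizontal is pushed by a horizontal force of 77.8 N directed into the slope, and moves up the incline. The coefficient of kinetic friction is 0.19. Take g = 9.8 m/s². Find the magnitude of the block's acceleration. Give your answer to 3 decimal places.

1.936 m/s²

The horizontal push has components F cos 30° = 77.8 × 0.8660 = 67.375 N up the incline and F sin 30° = 77.8 × 0.5000 = 38.900 N pressing into the surface.
The normal force is therefore N = mg cos 30° + F sin 30° = 60.256 + 38.900 = 99.156 N, and kinetic friction down the slope is μN = 0.19 × 99.156 = 18.840 N.
Along the incline: F cos 30° − mg sin 30° − μN = ma, so 67.375 − 34.790 − 18.840 = 7.1 a, giving a = 1.9359 m/s².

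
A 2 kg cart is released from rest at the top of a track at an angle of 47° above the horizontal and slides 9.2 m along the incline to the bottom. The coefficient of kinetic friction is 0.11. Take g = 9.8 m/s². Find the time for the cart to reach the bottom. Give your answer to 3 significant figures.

1.69 s

The weight component along the incline is mg sin 47° = 14.335 N and the normal force is N = mg cos 47° = 13.367 N.
Friction up the slope is f = μN = 0.11 × 13.367 = 1.470 N, so the net downslope force is 14.335 − 1.470 = 12.865 N and a = 12.865 / 2 = 6.4325 m/s².
Starting from rest, L = ½at², so t = √(2L/a) = √(2 × 9.2 / 6.4325) = 1.6913 s.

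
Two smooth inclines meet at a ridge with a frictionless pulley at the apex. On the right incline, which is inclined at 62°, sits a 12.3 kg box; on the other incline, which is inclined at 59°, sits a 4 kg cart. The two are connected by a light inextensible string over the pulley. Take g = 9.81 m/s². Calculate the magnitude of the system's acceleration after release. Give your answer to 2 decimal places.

Resolve each weight along its own incline: the 12.3 kg mass has component 12.3 × 9.81 × sin 62° = 106.539 N down its slope, and the 4 kg mass has 4 × 9.81 × sin 59° = 33.635 N down its slope.
The 12.3 kg side's 106.539 N exceeds the other side's 33.635 N, so that mass slides down and the 4 kg mass slides up. Taking that direction as positive, Newton's second law for the whole system gives 106.539 − 33.635 = (12.3 + 4) a, so a = 72.904 / 16.3 = 4.4726 m/s².

4.47 m/s²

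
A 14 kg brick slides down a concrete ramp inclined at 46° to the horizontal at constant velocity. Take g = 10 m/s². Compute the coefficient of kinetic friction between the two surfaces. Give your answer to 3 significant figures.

At constant velocity the net force along the incline is zero: mg sin 46° = μ mg cos 46°.
So μ = tan 46° = 0.7193 / 0.6947 = 1.0354.

1.04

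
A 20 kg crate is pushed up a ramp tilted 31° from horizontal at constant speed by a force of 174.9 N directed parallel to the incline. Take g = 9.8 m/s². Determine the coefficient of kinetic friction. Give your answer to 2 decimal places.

0.44

At constant speed ΣF = 0 along the incline. The applied 174.9 N acts up the slope; the weight component mg sin 31° = 100.947 N and kinetic friction μN both act down the slope.
So 174.9 = 100.947 + μ × 168.005, giving μ = (174.9 − 100.947) / 168.005 = 0.4402.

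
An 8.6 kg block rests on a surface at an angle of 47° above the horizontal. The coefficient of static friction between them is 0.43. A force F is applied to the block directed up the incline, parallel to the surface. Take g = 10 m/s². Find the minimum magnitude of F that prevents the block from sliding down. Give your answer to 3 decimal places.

37.676 N

The normal force is N = mg cos 47° = 58.652 N. With F at its minimum the block is on the verge of sliding down, so static friction is at its maximum μ_s N = 0.43 × 58.652 = 25.220 N and acts up the slope.
Equilibrium along the incline: F + μ_s N = mg sin 47°, so F = 62.896 − 25.220 = 37.676 N.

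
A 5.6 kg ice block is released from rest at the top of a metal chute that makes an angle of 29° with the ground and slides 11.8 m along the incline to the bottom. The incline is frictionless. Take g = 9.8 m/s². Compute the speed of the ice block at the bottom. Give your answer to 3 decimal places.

10.589 m/s

The weight component along the incline is mg sin 29° = 26.606 N and the normal force is N = mg cos 29° = 47.999 N.
With no friction, a = g sin 29° = 4.7511 m/s².
Starting from rest over a distance of 11.8 m, v² = 2aL = 2 × 4.7511 × 11.8 = 112.1260, so v = 10.5890 m/s.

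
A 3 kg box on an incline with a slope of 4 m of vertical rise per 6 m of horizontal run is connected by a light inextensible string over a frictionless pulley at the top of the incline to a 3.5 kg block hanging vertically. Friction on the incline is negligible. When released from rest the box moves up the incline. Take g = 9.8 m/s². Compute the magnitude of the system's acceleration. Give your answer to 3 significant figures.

2.77 m/s²

For the box on the incline: the weight component along the slope is m₁g sin 33.69° = 3 × 9.8 × 0.5547 = 16.308 N and the normal force is N = m₁g cos 33.69° = 24.462 N.
Newton's second law for the box (up-slope positive): T − 16.308 = 3 a. For the hanging block (downward positive): 3.5 × 9.8 − T = 3.5 a.
Adding the two equations eliminates T: 17.992 = 6.5 a, so a = 2.7680 m/s².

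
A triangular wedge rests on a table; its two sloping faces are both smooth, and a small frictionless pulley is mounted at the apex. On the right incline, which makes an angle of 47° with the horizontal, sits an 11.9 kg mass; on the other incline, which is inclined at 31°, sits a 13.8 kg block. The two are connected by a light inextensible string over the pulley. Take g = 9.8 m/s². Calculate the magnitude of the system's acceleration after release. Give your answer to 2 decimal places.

Resolve each weight along its own incline: the 11.9 kg mass has component 11.9 × 9.8 × sin 47° = 85.290 N down its slope, and the 13.8 kg mass has 13.8 × 9.8 × sin 31° = 69.654 N down its slope.
The 11.9 kg side's 85.290 N exceeds the other side's 69.654 N, so that mass slides down and the 13.8 kg mass slides up. Taking that direction as positive, Newton's second law for the whole system gives 85.290 − 69.654 = (11.9 + 13.8) a, so a = 15.636 / 25.7 = 0.6084 m/s².

0.61 m/s²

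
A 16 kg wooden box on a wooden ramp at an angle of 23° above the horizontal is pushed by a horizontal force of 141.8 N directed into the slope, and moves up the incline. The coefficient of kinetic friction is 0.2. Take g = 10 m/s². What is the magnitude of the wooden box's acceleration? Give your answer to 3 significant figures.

1.72 m/s²

The horizontal push has components F cos 23° = 141.8 × 0.9205 = 130.527 N up the incline and F sin 23° = 141.8 × 0.3907 = 55.401 N pressing into the surface.
The normal force is therefore N = mg cos 23° + F sin 23° = 147.280 + 55.401 = 202.681 N, and kinetic friction down the slope is μN = 0.2 × 202.681 = 40.536 N.
Along the incline: F cos 23° − mg sin 23° − μN = ma, so 130.527 − 62.512 − 40.536 = 16 a, giving a = 1.7174 m/s².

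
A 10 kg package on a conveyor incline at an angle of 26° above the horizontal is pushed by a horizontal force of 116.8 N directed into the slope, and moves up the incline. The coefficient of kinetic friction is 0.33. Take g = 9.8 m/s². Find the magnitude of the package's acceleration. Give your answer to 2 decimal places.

The horizontal push has components F cos 26° = 116.8 × 0.8988 = 104.980 N up the incline and F sin 26° = 116.8 × 0.4384 = 51.205 N pressing into the surface.
The normal force is therefore N = mg cos 26° + F sin 26° = 88.082 + 51.205 = 139.287 N, and kinetic friction down the slope is μN = 0.33 × 139.287 = 45.965 N.
Along the incline: F cos 26° − mg sin 26° − μN = ma, so 104.980 − 42.963 − 45.965 = 10 a, giving a = 1.6052 m/s².

1.61 m/s²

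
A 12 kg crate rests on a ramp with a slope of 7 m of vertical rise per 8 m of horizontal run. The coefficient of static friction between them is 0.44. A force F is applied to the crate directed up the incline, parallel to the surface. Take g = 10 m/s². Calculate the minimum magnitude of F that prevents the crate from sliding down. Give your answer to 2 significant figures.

39 N

The normal force is N = mg cos 41.19° = 90.309 N. With F at its minimum the crate is on the verge of sliding down, so static friction is at its maximum μ_s N = 0.44 × 90.309 = 39.736 N and acts up the slope.
Equilibrium along the incline: F + μ_s N = mg sin 41.19°, so F = 79.021 − 39.736 = 39.285 N.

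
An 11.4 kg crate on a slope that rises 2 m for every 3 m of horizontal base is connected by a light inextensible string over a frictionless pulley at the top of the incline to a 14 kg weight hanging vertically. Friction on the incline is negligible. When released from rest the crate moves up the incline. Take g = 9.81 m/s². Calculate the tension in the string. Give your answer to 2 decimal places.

95.83 N

For the crate on the incline: the weight component along the slope is m₁g sin 33.69° = 11.4 × 9.81 × 0.5547 = 62.034 N and the normal force is N = m₁g cos 33.69° = 93.052 N.
Newton's second law for the crate (up-slope positive): T − 62.034 = 11.4 a. For the hanging weight (downward positive): 14 × 9.81 − T = 14 a.
Adding the two equations eliminates T: 75.306 = 25.4 a, so a = 2.9648 m/s².
Then from the hanging weight's equation, T = 14 × (9.81 − 2.9648) = 95.833 N.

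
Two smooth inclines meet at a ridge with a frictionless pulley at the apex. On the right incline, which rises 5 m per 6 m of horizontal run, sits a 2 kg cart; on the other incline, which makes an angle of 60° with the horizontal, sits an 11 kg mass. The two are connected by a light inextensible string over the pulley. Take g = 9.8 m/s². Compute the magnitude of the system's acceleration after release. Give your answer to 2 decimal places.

6.22 m/s²

Resolve each weight along its own incline: the 2 kg mass has component 2 × 9.8 × sin 39.81° = 12.548 N down its slope, and the 11 kg mass has 11 × 9.8 × sin 60° = 93.358 N down its slope.
The 11 kg side's 93.358 N exceeds the other side's 12.548 N, so that mass slides down and the 2 kg mass slides up. Taking that direction as positive, Newton's second law for the whole system gives 93.358 − 12.548 = (2 + 11) a, so a = 80.810 / 13 = 6.2162 m/s².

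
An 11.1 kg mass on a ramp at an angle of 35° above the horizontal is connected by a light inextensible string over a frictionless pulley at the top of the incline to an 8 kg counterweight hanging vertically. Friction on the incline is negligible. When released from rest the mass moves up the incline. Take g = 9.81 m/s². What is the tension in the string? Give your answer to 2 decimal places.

71.77 N

For the mass on the incline: the weight component along the slope is m₁g sin 35° = 11.1 × 9.81 × 0.5736 = 62.460 N and the normal force is N = m₁g cos 35° = 89.198 N.
Newton's second law for the mass (up-slope positive): T − 62.460 = 11.1 a. For the hanging counterweight (downward positive): 8 × 9.81 − T = 8 a.
Adding the two equations eliminates T: 16.020 = 19.1 a, so a = 0.8387 m/s².
Then from the hanging counterweight's equation, T = 8 × (9.81 − 0.8387) = 71.770 N.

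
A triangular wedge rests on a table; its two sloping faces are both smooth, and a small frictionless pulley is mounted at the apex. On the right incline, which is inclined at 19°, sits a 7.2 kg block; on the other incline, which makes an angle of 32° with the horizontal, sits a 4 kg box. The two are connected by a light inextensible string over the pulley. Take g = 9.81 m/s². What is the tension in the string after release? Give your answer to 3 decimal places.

21.580 N

Resolve each weight along its own incline: the 7.2 kg mass has component 7.2 × 9.81 × sin 19° = 22.996 N down its slope, and the 4 kg mass has 4 × 9.81 × sin 32° = 20.794 N down its slope.
The 7.2 kg side's 22.996 N exceeds the other side's 20.794 N, so that mass slides down and the 4 kg mass slides up. Taking that direction as positive, Newton's second law for the whole system gives 22.996 − 20.794 = (7.2 + 4) a, so a = 2.202 / 11.2 = 0.1966 m/s².
For the 4 kg mass (up-slope positive): T − 20.794 = 4 × 0.1966, so T = 21.580 N.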